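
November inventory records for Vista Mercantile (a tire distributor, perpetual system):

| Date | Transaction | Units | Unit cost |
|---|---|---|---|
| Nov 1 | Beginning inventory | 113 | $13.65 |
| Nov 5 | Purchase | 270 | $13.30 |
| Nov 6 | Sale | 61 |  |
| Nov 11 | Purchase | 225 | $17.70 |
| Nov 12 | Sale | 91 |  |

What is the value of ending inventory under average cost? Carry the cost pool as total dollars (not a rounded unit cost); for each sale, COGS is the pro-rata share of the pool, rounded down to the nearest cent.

Ending inventory = $6,917.83

After Nov 1: 113 on hand, pool $1,542.45 (≈ $13.6500 each)
After Nov 5: 383 on hand, pool $5,133.45 (≈ $13.4033 each)
Nov 6, sell 61: 61/383 × $5,133.45 → $817.59
After Nov 11: 547 on hand, pool $8,298.36 (≈ $15.1707 each)
Nov 12, sell 91: 91/547 × $8,298.36 → $1,380.53
Total COGS = $817.59 + $1,380.53 = $2,198.12
Ending inventory (cost pool remaining) = $6,917.83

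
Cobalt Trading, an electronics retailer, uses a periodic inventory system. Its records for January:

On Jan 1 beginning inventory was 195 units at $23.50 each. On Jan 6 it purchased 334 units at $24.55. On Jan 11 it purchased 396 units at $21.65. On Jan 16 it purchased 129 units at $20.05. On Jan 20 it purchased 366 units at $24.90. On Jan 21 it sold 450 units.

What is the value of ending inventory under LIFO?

Jan 21, 450 sold [LIFO — newest first]: 366 @ $24.90 + 84 @ $20.05 = $10,797.60
Ending inventory: 195 @ $23.50 + 334 @ $24.55 + 396 @ $21.65 + 45 @ $20.05 = $22,257.85

Ending inventory = $22,257.85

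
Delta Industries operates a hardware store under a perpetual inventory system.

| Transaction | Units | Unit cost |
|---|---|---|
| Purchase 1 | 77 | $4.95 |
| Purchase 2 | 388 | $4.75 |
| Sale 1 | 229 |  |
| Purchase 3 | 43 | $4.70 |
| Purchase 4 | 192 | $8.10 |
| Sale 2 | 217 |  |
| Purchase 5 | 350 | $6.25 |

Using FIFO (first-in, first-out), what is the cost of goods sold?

COGS = $2,133.90

Sale 1 (229) [FIFO — oldest first]: 77 @ $4.95 + 152 @ $4.75 = $1,103.15
Sale 2 (217) [FIFO — oldest first]: 217 @ $4.75 = $1,030.75
Total COGS = $1,103.15 + $1,030.75 = $2,133.90
Ending inventory: 19 @ $4.75 + 43 @ $4.70 + 192 @ $8.10 + 350 @ $6.25 = $4,035.05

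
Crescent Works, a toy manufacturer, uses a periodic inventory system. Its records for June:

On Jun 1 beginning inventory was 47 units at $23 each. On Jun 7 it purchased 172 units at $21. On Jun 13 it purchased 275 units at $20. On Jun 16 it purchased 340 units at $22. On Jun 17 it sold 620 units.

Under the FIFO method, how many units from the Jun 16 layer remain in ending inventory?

Jun 17, 620 sold [FIFO — oldest first]: 47 @ $23 + 172 @ $21 + 275 @ $20 + 126 @ $22 = $12,965
Ending inventory: 214 @ $22 = $4,708
Check: goods available $17,673 = COGS $12,965 + ending $4,708

214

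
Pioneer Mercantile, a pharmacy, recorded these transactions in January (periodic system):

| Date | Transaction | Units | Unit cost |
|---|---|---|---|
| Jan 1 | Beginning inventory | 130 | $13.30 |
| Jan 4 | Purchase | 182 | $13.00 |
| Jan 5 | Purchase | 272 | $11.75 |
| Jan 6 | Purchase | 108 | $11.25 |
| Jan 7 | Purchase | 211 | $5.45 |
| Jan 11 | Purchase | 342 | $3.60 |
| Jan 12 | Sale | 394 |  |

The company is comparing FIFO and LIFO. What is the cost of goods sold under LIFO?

COGS = $1,514.60

FIFO COGS: 130 @ $13.30 + 182 @ $13.00 + 82 @ $11.75 = $5,058.50
LIFO COGS: 342 @ $3.60 + 52 @ $5.45 = $1,514.60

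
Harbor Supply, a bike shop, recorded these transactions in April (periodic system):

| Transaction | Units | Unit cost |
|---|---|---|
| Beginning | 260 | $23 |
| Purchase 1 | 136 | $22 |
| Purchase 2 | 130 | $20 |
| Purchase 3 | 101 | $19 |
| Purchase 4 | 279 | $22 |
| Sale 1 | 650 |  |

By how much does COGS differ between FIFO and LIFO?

$256

FIFO COGS: 260 @ $23 + 136 @ $22 + 130 @ $20 + 101 @ $19 + 23 @ $22 = $13,997
LIFO COGS: 279 @ $22 + 101 @ $19 + 130 @ $20 + 136 @ $22 + 4 @ $23 = $13,741
Difference = |$13,997 − $13,741| = $256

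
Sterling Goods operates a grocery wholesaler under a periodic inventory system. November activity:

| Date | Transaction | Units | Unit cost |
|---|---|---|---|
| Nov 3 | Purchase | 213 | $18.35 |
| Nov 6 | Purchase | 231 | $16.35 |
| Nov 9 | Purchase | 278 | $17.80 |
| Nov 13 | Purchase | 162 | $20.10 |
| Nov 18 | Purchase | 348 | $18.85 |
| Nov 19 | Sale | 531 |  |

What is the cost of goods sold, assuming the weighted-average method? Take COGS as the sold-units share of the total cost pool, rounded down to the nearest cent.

Nov 19, sell 531: 531/1232 × $22,449.80 → $9,676.00
Ending inventory (cost pool remaining) = $12,773.80

COGS = $9,676.00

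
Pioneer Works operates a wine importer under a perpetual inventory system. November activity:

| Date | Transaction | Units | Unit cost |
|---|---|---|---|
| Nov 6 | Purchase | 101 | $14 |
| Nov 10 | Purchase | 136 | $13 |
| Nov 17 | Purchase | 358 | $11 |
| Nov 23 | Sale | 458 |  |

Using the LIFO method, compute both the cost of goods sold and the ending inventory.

Nov 23, 458 sold [LIFO — newest first]: 358 @ $11 + 100 @ $13 = $5,238
Ending inventory: 101 @ $14 + 36 @ $13 = $1,882

COGS = $5,238; ending inventory = $1,882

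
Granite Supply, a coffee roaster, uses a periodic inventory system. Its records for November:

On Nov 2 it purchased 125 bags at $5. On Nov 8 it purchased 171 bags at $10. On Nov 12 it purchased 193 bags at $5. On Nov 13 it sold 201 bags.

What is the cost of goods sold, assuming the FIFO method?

COGS = $1,385

Nov 13, 201 sold [FIFO — oldest first]: 125 @ $5 + 76 @ $10 = $1,385
Ending inventory: 95 @ $10 + 193 @ $5 = $1,915
Check: goods available $3,300 = COGS $1,385 + ending $1,915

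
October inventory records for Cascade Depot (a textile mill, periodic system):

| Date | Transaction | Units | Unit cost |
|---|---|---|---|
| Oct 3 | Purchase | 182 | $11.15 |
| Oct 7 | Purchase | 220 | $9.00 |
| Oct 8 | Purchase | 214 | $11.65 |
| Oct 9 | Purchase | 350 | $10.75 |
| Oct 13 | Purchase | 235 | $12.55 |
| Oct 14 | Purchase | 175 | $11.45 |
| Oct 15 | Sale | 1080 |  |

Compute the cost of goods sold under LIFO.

COGS = $12,162.60

Oct 15, 1080 sold [LIFO — newest first]: 175 @ $11.45 + 235 @ $12.55 + 350 @ $10.75 + 214 @ $11.65 + 106 @ $9.00 = $12,162.60
Ending inventory: 182 @ $11.15 + 114 @ $9.00 = $3,055.30
Check: goods available $15,217.90 = COGS $12,162.60 + ending $3,055.30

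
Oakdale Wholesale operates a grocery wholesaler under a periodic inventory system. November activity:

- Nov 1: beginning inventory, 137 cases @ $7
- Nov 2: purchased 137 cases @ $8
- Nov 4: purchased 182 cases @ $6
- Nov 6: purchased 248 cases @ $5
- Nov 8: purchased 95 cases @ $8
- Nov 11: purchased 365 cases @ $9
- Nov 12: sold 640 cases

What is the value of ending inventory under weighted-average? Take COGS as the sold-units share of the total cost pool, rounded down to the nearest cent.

Ending inventory = $3,795.85

Nov 12, sell 640: 640/1164 × $8,432.00 → $4,636.15
Ending inventory (cost pool remaining) = $3,795.85
Check: goods available $8,432.00 = COGS $4,636.15 + ending $3,795.85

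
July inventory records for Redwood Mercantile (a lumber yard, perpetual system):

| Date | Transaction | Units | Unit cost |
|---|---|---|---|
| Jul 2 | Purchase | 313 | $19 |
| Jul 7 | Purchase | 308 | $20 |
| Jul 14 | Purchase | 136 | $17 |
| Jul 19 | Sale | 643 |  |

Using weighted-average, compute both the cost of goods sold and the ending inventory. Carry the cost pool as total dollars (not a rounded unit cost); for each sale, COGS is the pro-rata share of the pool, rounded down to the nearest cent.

After Jul 2: 313 on hand, pool $5,947.00 (≈ $19.0000 each)
After Jul 7: 621 on hand, pool $12,107.00 (≈ $19.4960 each)
After Jul 14: 757 on hand, pool $14,419.00 (≈ $19.0476 each)
Jul 19, sell 643: 643/757 × $14,419.00 → $12,247.57
Ending inventory (cost pool remaining) = $2,171.43
Check: goods available $14,419.00 = COGS $12,247.57 + ending $2,171.43

COGS = $12,247.57; ending inventory = $2,171.43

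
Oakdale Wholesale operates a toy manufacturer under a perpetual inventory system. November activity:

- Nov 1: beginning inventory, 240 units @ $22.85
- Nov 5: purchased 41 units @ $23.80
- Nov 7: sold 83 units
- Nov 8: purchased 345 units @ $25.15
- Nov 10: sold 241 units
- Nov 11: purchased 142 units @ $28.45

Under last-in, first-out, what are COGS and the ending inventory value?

Nov 7, 83 sold [LIFO — newest first]: 41 @ $23.80 + 42 @ $22.85 = $1,935.50
Nov 10, 241 sold [LIFO — newest first]: 241 @ $25.15 = $6,061.15
Total COGS = $1,935.50 + $6,061.15 = $7,996.65
Ending inventory: 198 @ $22.85 + 104 @ $25.15 + 142 @ $28.45 = $11,179.80
Check: goods available $19,176.45 = COGS $7,996.65 + ending $11,179.80

COGS = $7,996.65; ending inventory = $11,179.80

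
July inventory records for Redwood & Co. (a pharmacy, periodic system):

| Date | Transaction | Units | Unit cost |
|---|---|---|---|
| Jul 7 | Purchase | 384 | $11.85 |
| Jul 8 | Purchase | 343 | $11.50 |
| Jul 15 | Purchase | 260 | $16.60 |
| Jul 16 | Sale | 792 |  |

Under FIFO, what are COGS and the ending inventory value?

COGS = $9,573.90; ending inventory = $3,237.00

Jul 16, 792 sold [FIFO — oldest first]: 384 @ $11.85 + 343 @ $11.50 + 65 @ $16.60 = $9,573.90
Ending inventory: 195 @ $16.60 = $3,237.00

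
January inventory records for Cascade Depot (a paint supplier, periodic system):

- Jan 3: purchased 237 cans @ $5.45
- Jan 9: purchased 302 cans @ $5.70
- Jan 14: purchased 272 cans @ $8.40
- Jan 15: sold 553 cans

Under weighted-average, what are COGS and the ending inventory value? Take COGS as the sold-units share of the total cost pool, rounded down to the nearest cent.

COGS = $3,612.46; ending inventory = $1,685.39

Jan 15, sell 553: 553/811 × $5,297.85 → $3,612.46
Ending inventory (cost pool remaining) = $1,685.39
Check: goods available $5,297.85 = COGS $3,612.46 + ending $1,685.39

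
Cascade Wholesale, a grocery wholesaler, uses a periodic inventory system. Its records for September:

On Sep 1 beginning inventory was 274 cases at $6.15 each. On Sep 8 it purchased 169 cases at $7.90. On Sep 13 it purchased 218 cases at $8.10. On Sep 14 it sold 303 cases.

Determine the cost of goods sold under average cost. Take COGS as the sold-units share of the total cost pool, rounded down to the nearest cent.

COGS = $2,193.88

Sep 14, sell 303: 303/661 × $4,786.00 → $2,193.88
Ending inventory (cost pool remaining) = $2,592.12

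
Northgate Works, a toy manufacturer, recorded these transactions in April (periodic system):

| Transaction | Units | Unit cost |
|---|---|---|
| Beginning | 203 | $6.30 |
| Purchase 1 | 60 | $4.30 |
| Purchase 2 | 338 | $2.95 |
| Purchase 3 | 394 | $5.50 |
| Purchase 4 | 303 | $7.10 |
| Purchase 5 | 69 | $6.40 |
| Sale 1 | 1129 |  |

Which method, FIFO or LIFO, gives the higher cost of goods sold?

LIFO

FIFO COGS: 203 @ $6.30 + 60 @ $4.30 + 338 @ $2.95 + 394 @ $5.50 + 134 @ $7.10 = $5,652.40
LIFO COGS: 69 @ $6.40 + 303 @ $7.10 + 394 @ $5.50 + 338 @ $2.95 + 25 @ $4.30 = $5,864.50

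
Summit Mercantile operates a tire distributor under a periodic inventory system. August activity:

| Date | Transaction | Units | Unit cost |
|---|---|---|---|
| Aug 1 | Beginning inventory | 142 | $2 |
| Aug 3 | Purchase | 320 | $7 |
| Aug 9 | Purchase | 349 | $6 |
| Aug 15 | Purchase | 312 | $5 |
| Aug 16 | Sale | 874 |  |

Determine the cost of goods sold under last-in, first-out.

COGS = $5,145

Aug 16, 874 sold [LIFO — newest first]: 312 @ $5 + 349 @ $6 + 213 @ $7 = $5,145
Ending inventory: 142 @ $2 + 107 @ $7 = $1,033
Check: goods available $6,178 = COGS $5,145 + ending $1,033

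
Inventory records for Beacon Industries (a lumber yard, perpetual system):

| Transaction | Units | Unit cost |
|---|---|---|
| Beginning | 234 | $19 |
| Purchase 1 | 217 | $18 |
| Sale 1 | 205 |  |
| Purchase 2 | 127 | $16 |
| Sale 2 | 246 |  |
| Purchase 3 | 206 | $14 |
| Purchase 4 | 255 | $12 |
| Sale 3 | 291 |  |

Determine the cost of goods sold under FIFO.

COGS = $12,680

Sale 1 (205) [FIFO — oldest first]: 205 @ $19 = $3,895
Sale 2 (246) [FIFO — oldest first]: 29 @ $19 + 217 @ $18 = $4,457
Sale 3 (291) [FIFO — oldest first]: 127 @ $16 + 164 @ $14 = $4,328
Total COGS = $3,895 + $4,457 + $4,328 = $12,680
Ending inventory: 42 @ $14 + 255 @ $12 = $3,648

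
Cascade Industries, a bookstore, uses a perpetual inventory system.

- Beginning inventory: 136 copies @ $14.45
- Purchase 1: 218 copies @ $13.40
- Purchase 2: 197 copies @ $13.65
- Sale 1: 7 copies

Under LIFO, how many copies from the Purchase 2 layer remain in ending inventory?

190

Sale 1 (7) [LIFO — newest first]: 7 @ $13.65 = $95.55
Ending inventory: 136 @ $14.45 + 218 @ $13.40 + 190 @ $13.65 = $7,479.90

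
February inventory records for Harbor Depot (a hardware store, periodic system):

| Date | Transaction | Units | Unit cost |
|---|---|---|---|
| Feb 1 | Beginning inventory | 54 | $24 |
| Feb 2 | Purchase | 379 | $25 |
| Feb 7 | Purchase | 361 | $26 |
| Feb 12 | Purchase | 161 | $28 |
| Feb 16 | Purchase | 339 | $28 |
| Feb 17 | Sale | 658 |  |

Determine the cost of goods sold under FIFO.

Feb 17, 658 sold [FIFO — oldest first]: 54 @ $24 + 379 @ $25 + 225 @ $26 = $16,621
Ending inventory: 136 @ $26 + 161 @ $28 + 339 @ $28 = $17,536
Check: goods available $34,157 = COGS $16,621 + ending $17,536

COGS = $16,621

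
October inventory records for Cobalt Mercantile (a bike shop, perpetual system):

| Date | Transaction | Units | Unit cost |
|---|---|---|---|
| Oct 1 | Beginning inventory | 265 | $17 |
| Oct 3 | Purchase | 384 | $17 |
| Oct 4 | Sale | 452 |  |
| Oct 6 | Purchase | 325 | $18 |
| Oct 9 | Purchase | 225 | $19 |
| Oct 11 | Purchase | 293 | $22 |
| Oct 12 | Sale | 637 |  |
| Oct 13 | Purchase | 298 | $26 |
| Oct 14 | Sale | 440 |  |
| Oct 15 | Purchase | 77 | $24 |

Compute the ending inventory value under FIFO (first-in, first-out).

Ending inventory = $8,634

Oct 4, 452 sold [FIFO — oldest first]: 265 @ $17 + 187 @ $17 = $7,684
Oct 12, 637 sold [FIFO — oldest first]: 197 @ $17 + 325 @ $18 + 115 @ $19 = $11,384
Oct 14, 440 sold [FIFO — oldest first]: 110 @ $19 + 293 @ $22 + 37 @ $26 = $9,498
Total COGS = $7,684 + $11,384 + $9,498 = $28,566
Ending inventory: 261 @ $26 + 77 @ $24 = $8,634
Check: goods available $37,200 = COGS $28,566 + ending $8,634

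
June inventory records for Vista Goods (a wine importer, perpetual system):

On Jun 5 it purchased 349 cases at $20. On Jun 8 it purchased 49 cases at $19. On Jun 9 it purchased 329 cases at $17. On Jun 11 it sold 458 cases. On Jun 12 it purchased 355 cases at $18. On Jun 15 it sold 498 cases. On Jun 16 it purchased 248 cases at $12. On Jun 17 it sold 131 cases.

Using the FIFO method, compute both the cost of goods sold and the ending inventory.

Jun 11, 458 sold [FIFO — oldest first]: 349 @ $20 + 49 @ $19 + 60 @ $17 = $8,931
Jun 15, 498 sold [FIFO — oldest first]: 269 @ $17 + 229 @ $18 = $8,695
Jun 17, 131 sold [FIFO — oldest first]: 126 @ $18 + 5 @ $12 = $2,328
Total COGS = $8,931 + $8,695 + $2,328 = $19,954
Ending inventory: 243 @ $12 = $2,916

COGS = $19,954; ending inventory = $2,916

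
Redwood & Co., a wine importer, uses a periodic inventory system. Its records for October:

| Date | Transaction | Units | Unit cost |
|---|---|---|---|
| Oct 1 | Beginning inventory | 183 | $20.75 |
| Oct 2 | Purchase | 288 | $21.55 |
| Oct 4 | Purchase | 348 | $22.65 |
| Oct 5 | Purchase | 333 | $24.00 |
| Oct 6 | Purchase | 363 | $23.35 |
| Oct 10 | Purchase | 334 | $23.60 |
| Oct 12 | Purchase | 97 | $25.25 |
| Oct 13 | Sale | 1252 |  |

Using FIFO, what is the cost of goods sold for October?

COGS = $28,212.85

Oct 13, 1252 sold [FIFO — oldest first]: 183 @ $20.75 + 288 @ $21.55 + 348 @ $22.65 + 333 @ $24.00 + 100 @ $23.35 = $28,212.85
Ending inventory: 263 @ $23.35 + 334 @ $23.60 + 97 @ $25.25 = $16,472.70
Check: goods available $44,685.55 = COGS $28,212.85 + ending $16,472.70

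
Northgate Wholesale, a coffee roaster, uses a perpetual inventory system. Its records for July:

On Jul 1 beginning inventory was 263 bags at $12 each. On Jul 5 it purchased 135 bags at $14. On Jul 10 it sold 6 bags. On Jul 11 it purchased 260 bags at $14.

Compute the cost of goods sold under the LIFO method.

Jul 10, 6 sold [LIFO — newest first]: 6 @ $14 = $84
Ending inventory: 263 @ $12 + 129 @ $14 + 260 @ $14 = $8,602

COGS = $84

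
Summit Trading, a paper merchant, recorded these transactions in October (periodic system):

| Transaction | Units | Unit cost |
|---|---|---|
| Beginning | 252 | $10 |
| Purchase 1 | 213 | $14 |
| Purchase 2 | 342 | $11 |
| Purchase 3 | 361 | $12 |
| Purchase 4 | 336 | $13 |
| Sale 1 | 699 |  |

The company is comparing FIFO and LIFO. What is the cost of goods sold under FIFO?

FIFO COGS: 252 @ $10 + 213 @ $14 + 234 @ $11 = $8,076
LIFO COGS: 336 @ $13 + 361 @ $12 + 2 @ $11 = $8,722

COGS = $8,076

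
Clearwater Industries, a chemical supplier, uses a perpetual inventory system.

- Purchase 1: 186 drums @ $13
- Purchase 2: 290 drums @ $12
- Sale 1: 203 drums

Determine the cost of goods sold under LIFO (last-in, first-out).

Sale 1 (203) [LIFO — newest first]: 203 @ $12 = $2,436
Ending inventory: 186 @ $13 + 87 @ $12 = $3,462

COGS = $2,436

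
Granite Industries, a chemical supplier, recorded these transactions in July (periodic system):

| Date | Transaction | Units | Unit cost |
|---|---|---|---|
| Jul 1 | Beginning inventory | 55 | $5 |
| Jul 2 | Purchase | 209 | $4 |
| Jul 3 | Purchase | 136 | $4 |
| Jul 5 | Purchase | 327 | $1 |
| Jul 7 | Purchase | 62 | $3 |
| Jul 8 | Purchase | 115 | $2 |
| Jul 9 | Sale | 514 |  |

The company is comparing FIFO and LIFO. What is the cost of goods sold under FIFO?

COGS = $1,769

FIFO COGS: 55 @ $5 + 209 @ $4 + 136 @ $4 + 114 @ $1 = $1,769
LIFO COGS: 115 @ $2 + 62 @ $3 + 327 @ $1 + 10 @ $4 = $783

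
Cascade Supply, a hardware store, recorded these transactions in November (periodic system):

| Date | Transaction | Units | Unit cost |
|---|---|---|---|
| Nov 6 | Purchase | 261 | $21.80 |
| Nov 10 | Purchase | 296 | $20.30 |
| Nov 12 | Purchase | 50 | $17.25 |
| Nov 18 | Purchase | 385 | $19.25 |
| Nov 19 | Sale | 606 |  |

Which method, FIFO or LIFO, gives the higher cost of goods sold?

FIFO COGS: 261 @ $21.80 + 296 @ $20.30 + 49 @ $17.25 = $12,543.85
LIFO COGS: 385 @ $19.25 + 50 @ $17.25 + 171 @ $20.30 = $11,745.05

FIFO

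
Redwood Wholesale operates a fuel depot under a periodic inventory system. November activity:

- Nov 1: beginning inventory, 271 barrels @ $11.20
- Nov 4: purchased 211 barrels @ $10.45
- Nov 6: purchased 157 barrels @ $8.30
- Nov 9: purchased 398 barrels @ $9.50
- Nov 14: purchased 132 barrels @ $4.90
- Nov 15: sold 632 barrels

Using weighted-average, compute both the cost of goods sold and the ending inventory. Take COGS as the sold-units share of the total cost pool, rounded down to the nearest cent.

Nov 15, sell 632: 632/1169 × $10,971.05 → $5,931.31
Ending inventory (cost pool remaining) = $5,039.74
Check: goods available $10,971.05 = COGS $5,931.31 + ending $5,039.74

COGS = $5,931.31; ending inventory = $5,039.74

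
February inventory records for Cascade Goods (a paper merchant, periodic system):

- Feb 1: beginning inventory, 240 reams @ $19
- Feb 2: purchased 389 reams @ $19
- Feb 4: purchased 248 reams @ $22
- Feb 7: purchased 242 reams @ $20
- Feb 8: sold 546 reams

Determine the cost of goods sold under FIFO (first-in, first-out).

Feb 8, 546 sold [FIFO — oldest first]: 240 @ $19 + 306 @ $19 = $10,374
Ending inventory: 83 @ $19 + 248 @ $22 + 242 @ $20 = $11,873
Check: goods available $22,247 = COGS $10,374 + ending $11,873

COGS = $10,374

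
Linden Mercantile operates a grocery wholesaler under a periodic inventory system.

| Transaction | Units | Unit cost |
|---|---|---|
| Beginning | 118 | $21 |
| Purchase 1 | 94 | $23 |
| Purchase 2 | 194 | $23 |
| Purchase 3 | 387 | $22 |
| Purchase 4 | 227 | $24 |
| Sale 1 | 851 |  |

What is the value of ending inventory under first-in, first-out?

Sale 1 (851) [FIFO — oldest first]: 118 @ $21 + 94 @ $23 + 194 @ $23 + 387 @ $22 + 58 @ $24 = $19,008
Ending inventory: 169 @ $24 = $4,056

Ending inventory = $4,056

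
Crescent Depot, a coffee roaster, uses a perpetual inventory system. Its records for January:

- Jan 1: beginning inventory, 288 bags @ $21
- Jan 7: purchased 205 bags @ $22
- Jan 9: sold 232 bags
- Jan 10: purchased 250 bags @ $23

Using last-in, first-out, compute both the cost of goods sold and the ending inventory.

Jan 9, 232 sold [LIFO — newest first]: 205 @ $22 + 27 @ $21 = $5,077
Ending inventory: 261 @ $21 + 250 @ $23 = $11,231
Check: goods available $16,308 = COGS $5,077 + ending $11,231

COGS = $5,077; ending inventory = $11,231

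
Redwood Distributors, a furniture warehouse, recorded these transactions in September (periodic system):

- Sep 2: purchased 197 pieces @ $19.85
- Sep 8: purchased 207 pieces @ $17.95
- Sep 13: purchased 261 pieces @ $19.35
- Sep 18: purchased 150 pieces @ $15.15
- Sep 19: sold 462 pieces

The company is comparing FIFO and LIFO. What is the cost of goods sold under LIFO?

COGS = $8,238.30

FIFO COGS: 197 @ $19.85 + 207 @ $17.95 + 58 @ $19.35 = $8,748.40
LIFO COGS: 150 @ $15.15 + 261 @ $19.35 + 51 @ $17.95 = $8,238.30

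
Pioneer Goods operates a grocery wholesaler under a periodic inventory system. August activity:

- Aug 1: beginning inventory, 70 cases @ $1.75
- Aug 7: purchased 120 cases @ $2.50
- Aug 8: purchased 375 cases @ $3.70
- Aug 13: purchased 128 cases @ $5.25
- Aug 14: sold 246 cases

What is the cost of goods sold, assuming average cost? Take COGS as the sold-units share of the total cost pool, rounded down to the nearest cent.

COGS = $881.05

Aug 14, sell 246: 246/693 × $2,482.00 → $881.05
Ending inventory (cost pool remaining) = $1,600.95
Check: goods available $2,482.00 = COGS $881.05 + ending $1,600.95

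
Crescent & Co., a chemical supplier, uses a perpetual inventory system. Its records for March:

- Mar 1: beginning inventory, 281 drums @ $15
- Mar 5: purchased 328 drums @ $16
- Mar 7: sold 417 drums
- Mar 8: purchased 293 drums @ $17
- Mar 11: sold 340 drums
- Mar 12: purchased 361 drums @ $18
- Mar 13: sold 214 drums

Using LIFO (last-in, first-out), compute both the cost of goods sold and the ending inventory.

Mar 7, 417 sold [LIFO — newest first]: 328 @ $16 + 89 @ $15 = $6,583
Mar 11, 340 sold [LIFO — newest first]: 293 @ $17 + 47 @ $15 = $5,686
Mar 13, 214 sold [LIFO — newest first]: 214 @ $18 = $3,852
Total COGS = $6,583 + $5,686 + $3,852 = $16,121
Ending inventory: 145 @ $15 + 147 @ $18 = $4,821

COGS = $16,121; ending inventory = $4,821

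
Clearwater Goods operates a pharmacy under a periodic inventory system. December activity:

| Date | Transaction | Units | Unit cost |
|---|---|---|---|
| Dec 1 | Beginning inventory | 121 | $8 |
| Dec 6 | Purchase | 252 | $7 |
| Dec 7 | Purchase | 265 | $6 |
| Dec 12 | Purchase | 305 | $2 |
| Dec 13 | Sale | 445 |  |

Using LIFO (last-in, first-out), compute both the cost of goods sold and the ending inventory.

Dec 13, 445 sold [LIFO — newest first]: 305 @ $2 + 140 @ $6 = $1,450
Ending inventory: 121 @ $8 + 252 @ $7 + 125 @ $6 = $3,482

COGS = $1,450; ending inventory = $3,482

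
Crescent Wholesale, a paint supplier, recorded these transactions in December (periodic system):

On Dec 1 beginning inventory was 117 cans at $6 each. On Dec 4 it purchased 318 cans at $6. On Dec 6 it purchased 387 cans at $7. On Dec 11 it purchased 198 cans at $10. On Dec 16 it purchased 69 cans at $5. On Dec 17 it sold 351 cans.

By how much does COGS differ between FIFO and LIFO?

$807

FIFO COGS: 117 @ $6 + 234 @ $6 = $2,106
LIFO COGS: 69 @ $5 + 198 @ $10 + 84 @ $7 = $2,913
Difference = |$2,106 − $2,913| = $807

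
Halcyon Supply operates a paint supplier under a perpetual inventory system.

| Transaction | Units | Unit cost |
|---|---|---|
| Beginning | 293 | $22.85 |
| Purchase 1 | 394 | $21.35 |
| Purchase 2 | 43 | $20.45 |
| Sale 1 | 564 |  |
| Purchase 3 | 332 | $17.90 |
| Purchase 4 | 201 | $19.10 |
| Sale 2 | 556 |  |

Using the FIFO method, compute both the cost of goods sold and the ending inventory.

COGS = $23,036.90; ending inventory = $2,731.30

Sale 1 (564) [FIFO — oldest first]: 293 @ $22.85 + 271 @ $21.35 = $12,480.90
Sale 2 (556) [FIFO — oldest first]: 123 @ $21.35 + 43 @ $20.45 + 332 @ $17.90 + 58 @ $19.10 = $10,556.00
Total COGS = $12,480.90 + $10,556.00 = $23,036.90
Ending inventory: 143 @ $19.10 = $2,731.30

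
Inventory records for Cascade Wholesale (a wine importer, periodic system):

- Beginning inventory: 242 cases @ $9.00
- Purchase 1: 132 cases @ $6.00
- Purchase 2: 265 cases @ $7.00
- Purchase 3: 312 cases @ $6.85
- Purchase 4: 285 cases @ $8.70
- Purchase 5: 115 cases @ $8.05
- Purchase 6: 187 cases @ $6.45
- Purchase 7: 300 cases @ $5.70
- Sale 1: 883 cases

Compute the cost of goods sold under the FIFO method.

Sale 1 (883) [FIFO — oldest first]: 242 @ $9.00 + 132 @ $6.00 + 265 @ $7.00 + 244 @ $6.85 = $6,496.40
Ending inventory: 68 @ $6.85 + 285 @ $8.70 + 115 @ $8.05 + 187 @ $6.45 + 300 @ $5.70 = $6,787.20

COGS = $6,496.40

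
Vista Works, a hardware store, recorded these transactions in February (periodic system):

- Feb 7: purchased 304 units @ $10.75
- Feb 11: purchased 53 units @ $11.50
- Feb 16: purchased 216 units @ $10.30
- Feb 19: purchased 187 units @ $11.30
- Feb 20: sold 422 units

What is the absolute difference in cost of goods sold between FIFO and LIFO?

FIFO COGS: 304 @ $10.75 + 53 @ $11.50 + 65 @ $10.30 = $4,547.00
LIFO COGS: 187 @ $11.30 + 216 @ $10.30 + 19 @ $11.50 = $4,556.40
Difference = |$4,547.00 − $4,556.40| = $9.40

$9.40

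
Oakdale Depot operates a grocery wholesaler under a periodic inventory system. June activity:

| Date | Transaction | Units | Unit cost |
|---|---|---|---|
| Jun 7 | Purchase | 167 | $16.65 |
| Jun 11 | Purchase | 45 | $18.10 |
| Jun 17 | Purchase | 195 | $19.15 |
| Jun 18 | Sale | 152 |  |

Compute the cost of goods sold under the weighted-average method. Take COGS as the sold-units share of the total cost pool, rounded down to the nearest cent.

Jun 18, sell 152: 152/407 × $7,329.30 → $2,737.23
Ending inventory (cost pool remaining) = $4,592.07

COGS = $2,737.23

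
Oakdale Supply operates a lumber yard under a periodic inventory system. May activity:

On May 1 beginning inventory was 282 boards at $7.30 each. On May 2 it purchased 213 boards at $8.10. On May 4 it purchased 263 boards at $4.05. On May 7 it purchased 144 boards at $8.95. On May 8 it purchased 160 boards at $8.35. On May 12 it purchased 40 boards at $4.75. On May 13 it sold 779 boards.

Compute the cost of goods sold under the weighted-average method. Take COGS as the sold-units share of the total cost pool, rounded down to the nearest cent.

May 13, sell 779: 779/1102 × $7,663.85 → $5,417.54
Ending inventory (cost pool remaining) = $2,246.31

COGS = $5,417.54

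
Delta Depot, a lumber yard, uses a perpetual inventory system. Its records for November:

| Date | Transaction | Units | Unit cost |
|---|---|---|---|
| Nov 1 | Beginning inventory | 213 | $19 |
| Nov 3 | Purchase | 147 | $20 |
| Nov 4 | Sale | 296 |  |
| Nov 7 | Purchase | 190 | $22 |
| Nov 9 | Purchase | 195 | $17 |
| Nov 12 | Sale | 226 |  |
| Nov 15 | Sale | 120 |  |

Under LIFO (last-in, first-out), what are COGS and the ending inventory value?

COGS = $12,408; ending inventory = $2,074

Nov 4, 296 sold [LIFO — newest first]: 147 @ $20 + 149 @ $19 = $5,771
Nov 12, 226 sold [LIFO — newest first]: 195 @ $17 + 31 @ $22 = $3,997
Nov 15, 120 sold [LIFO — newest first]: 120 @ $22 = $2,640
Total COGS = $5,771 + $3,997 + $2,640 = $12,408
Ending inventory: 64 @ $19 + 39 @ $22 = $2,074
Check: goods available $14,482 = COGS $12,408 + ending $2,074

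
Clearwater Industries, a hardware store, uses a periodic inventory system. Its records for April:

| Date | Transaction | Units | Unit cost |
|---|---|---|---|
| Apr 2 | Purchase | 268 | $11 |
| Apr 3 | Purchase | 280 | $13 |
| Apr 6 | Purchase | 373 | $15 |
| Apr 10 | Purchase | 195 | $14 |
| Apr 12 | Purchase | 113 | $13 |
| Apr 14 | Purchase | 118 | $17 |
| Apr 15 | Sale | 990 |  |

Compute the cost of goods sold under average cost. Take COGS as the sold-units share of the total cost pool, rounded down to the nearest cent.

Apr 15, sell 990: 990/1347 × $18,388.00 → $13,514.56
Ending inventory (cost pool remaining) = $4,873.44

COGS = $13,514.56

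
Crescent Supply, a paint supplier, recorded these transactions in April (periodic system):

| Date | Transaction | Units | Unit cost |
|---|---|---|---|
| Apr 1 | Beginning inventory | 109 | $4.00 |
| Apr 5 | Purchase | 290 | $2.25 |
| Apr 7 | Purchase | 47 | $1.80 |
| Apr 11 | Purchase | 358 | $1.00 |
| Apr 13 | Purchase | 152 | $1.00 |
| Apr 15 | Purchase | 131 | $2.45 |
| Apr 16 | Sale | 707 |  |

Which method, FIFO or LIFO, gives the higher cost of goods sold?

FIFO

FIFO COGS: 109 @ $4.00 + 290 @ $2.25 + 47 @ $1.80 + 261 @ $1.00 = $1,434.10
LIFO COGS: 131 @ $2.45 + 152 @ $1.00 + 358 @ $1.00 + 47 @ $1.80 + 19 @ $2.25 = $958.30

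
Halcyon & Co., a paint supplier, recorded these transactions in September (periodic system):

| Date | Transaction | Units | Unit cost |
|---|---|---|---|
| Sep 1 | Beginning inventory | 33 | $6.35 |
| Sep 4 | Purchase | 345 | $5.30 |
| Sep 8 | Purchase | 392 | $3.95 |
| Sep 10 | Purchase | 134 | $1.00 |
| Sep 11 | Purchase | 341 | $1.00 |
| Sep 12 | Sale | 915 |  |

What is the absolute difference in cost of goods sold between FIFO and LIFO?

FIFO COGS: 33 @ $6.35 + 345 @ $5.30 + 392 @ $3.95 + 134 @ $1.00 + 11 @ $1.00 = $3,731.45
LIFO COGS: 341 @ $1.00 + 134 @ $1.00 + 392 @ $3.95 + 48 @ $5.30 = $2,277.80
Difference = |$3,731.45 − $2,277.80| = $1,453.65

$1,453.65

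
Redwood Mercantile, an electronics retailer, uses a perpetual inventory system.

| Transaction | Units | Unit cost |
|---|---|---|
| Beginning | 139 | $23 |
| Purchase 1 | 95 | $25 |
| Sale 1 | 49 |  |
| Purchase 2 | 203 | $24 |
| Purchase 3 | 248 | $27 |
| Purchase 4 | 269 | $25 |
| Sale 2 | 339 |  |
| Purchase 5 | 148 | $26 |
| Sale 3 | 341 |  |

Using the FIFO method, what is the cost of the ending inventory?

Sale 1 (49) [FIFO — oldest first]: 49 @ $23 = $1,127
Sale 2 (339) [FIFO — oldest first]: 90 @ $23 + 95 @ $25 + 154 @ $24 = $8,141
Sale 3 (341) [FIFO — oldest first]: 49 @ $24 + 248 @ $27 + 44 @ $25 = $8,972
Total COGS = $1,127 + $8,141 + $8,972 = $18,240
Ending inventory: 225 @ $25 + 148 @ $26 = $9,473
Check: goods available $27,713 = COGS $18,240 + ending $9,473

Ending inventory = $9,473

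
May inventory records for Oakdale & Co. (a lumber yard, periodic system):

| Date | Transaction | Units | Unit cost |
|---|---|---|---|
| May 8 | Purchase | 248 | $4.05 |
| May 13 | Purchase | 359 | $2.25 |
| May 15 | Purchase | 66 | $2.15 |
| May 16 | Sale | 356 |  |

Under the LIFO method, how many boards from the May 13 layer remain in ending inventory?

69

May 16, 356 sold [LIFO — newest first]: 66 @ $2.15 + 290 @ $2.25 = $794.40
Ending inventory: 248 @ $4.05 + 69 @ $2.25 = $1,159.65
Check: goods available $1,954.05 = COGS $794.40 + ending $1,159.65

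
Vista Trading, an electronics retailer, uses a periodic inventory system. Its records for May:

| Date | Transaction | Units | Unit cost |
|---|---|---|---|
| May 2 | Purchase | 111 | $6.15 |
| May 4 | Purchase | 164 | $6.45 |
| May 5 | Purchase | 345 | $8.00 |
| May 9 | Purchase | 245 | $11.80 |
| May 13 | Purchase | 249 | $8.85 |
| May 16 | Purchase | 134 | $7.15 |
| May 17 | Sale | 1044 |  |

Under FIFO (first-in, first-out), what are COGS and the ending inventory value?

May 17, 1044 sold [FIFO — oldest first]: 111 @ $6.15 + 164 @ $6.45 + 345 @ $8.00 + 245 @ $11.80 + 179 @ $8.85 = $8,975.60
Ending inventory: 70 @ $8.85 + 134 @ $7.15 = $1,577.60

COGS = $8,975.60; ending inventory = $1,577.60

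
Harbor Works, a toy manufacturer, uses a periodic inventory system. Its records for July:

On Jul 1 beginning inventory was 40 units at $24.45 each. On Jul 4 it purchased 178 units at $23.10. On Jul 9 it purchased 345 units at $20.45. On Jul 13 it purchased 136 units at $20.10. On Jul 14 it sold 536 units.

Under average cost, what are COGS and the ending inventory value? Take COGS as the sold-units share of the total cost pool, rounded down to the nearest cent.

Jul 14, sell 536: 536/699 × $14,878.65 → $11,409.09
Ending inventory (cost pool remaining) = $3,469.56

COGS = $11,409.09; ending inventory = $3,469.56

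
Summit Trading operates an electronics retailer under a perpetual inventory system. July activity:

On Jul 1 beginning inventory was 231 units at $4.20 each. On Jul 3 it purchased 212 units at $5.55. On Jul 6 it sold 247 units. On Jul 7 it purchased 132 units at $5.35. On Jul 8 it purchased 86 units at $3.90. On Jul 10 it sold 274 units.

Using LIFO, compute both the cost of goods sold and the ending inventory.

COGS = $2,600.40; ending inventory = $588.00

Jul 6, 247 sold [LIFO — newest first]: 212 @ $5.55 + 35 @ $4.20 = $1,323.60
Jul 10, 274 sold [LIFO — newest first]: 86 @ $3.90 + 132 @ $5.35 + 56 @ $4.20 = $1,276.80
Total COGS = $1,323.60 + $1,276.80 = $2,600.40
Ending inventory: 140 @ $4.20 = $588.00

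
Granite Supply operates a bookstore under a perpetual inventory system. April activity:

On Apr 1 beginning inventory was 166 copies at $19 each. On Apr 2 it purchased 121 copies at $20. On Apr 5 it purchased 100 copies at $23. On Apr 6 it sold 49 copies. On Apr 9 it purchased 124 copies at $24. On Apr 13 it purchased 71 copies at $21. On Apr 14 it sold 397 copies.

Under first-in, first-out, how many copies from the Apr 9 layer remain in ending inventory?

Apr 6, 49 sold [FIFO — oldest first]: 49 @ $19 = $931
Apr 14, 397 sold [FIFO — oldest first]: 117 @ $19 + 121 @ $20 + 100 @ $23 + 59 @ $24 = $8,359
Total COGS = $931 + $8,359 = $9,290
Ending inventory: 65 @ $24 + 71 @ $21 = $3,051
Check: goods available $12,341 = COGS $9,290 + ending $3,051

65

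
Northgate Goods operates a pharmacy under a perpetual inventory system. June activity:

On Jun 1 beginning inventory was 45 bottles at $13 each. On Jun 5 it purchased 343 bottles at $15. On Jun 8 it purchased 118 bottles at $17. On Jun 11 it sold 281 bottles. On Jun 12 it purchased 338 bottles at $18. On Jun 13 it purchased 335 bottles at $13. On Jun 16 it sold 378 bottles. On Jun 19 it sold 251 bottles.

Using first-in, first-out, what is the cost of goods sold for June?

COGS = $14,678

Jun 11, 281 sold [FIFO — oldest first]: 45 @ $13 + 236 @ $15 = $4,125
Jun 16, 378 sold [FIFO — oldest first]: 107 @ $15 + 118 @ $17 + 153 @ $18 = $6,365
Jun 19, 251 sold [FIFO — oldest first]: 185 @ $18 + 66 @ $13 = $4,188
Total COGS = $4,125 + $6,365 + $4,188 = $14,678
Ending inventory: 269 @ $13 = $3,497
Check: goods available $18,175 = COGS $14,678 + ending $3,497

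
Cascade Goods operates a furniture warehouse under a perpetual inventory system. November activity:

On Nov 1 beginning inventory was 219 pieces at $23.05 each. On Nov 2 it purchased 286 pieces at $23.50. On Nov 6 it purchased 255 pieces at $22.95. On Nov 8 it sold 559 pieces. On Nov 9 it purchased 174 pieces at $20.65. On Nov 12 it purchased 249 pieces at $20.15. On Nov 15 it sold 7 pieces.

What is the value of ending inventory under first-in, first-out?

Nov 8, 559 sold [FIFO — oldest first]: 219 @ $23.05 + 286 @ $23.50 + 54 @ $22.95 = $13,008.25
Nov 15, 7 sold [FIFO — oldest first]: 7 @ $22.95 = $160.65
Total COGS = $13,008.25 + $160.65 = $13,168.90
Ending inventory: 194 @ $22.95 + 174 @ $20.65 + 249 @ $20.15 = $13,062.75
Check: goods available $26,231.65 = COGS $13,168.90 + ending $13,062.75

Ending inventory = $13,062.75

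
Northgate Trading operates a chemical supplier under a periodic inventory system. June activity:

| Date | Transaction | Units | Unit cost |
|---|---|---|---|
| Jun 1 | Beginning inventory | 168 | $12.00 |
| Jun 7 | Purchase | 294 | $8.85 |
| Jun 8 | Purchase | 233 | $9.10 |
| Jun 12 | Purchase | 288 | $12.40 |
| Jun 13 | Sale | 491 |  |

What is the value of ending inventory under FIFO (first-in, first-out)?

Ending inventory = $5,427.60

Jun 13, 491 sold [FIFO — oldest first]: 168 @ $12.00 + 294 @ $8.85 + 29 @ $9.10 = $4,881.80
Ending inventory: 204 @ $9.10 + 288 @ $12.40 = $5,427.60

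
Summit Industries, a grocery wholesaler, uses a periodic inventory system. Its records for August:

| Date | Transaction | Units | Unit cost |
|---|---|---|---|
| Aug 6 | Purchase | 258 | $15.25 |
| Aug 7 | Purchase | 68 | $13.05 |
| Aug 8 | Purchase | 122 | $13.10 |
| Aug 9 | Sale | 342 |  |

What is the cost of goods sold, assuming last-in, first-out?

COGS = $4,803.60

Aug 9, 342 sold [LIFO — newest first]: 122 @ $13.10 + 68 @ $13.05 + 152 @ $15.25 = $4,803.60
Ending inventory: 106 @ $15.25 = $1,616.50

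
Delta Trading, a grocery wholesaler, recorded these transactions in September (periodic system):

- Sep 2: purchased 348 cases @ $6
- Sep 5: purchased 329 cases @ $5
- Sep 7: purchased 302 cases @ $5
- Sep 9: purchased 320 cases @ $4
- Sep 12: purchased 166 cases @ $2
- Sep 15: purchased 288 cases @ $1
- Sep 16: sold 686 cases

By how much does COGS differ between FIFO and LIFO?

$2,230

FIFO COGS: 348 @ $6 + 329 @ $5 + 9 @ $5 = $3,778
LIFO COGS: 288 @ $1 + 166 @ $2 + 232 @ $4 = $1,548
Difference = |$3,778 − $1,548| = $2,230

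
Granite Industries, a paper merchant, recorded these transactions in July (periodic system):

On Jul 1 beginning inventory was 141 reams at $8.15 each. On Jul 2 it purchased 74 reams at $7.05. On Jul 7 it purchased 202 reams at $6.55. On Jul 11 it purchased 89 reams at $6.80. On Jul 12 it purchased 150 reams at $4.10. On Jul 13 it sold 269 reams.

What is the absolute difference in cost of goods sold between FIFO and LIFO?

FIFO COGS: 141 @ $8.15 + 74 @ $7.05 + 54 @ $6.55 = $2,024.55
LIFO COGS: 150 @ $4.10 + 89 @ $6.80 + 30 @ $6.55 = $1,416.70
Difference = |$2,024.55 − $1,416.70| = $607.85

$607.85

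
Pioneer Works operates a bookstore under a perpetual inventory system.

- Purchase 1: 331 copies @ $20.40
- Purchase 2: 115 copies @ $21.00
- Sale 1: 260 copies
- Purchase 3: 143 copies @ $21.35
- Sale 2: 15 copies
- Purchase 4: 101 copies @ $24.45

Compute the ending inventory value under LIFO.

Ending inventory = $8,996.65

Sale 1 (260) [LIFO — newest first]: 115 @ $21.00 + 145 @ $20.40 = $5,373.00
Sale 2 (15) [LIFO — newest first]: 15 @ $21.35 = $320.25
Total COGS = $5,373.00 + $320.25 = $5,693.25
Ending inventory: 186 @ $20.40 + 128 @ $21.35 + 101 @ $24.45 = $8,996.65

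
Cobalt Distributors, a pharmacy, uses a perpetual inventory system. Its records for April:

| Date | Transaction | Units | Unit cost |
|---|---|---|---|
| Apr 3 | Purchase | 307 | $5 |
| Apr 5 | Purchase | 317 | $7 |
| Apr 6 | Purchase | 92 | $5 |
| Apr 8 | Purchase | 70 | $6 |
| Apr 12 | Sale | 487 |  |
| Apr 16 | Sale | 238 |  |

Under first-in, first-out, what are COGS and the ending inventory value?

Apr 12, 487 sold [FIFO — oldest first]: 307 @ $5 + 180 @ $7 = $2,795
Apr 16, 238 sold [FIFO — oldest first]: 137 @ $7 + 92 @ $5 + 9 @ $6 = $1,473
Total COGS = $2,795 + $1,473 = $4,268
Ending inventory: 61 @ $6 = $366
Check: goods available $4,634 = COGS $4,268 + ending $366

COGS = $4,268; ending inventory = $366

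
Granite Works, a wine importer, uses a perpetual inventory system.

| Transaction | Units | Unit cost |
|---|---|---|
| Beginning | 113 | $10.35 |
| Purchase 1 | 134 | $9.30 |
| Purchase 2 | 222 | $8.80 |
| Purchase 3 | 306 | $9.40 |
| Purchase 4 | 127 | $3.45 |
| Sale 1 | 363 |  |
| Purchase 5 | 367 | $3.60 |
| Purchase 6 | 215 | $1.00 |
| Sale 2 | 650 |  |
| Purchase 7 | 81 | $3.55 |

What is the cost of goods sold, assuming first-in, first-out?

COGS = $8,083.50

Sale 1 (363) [FIFO — oldest first]: 113 @ $10.35 + 134 @ $9.30 + 116 @ $8.80 = $3,436.55
Sale 2 (650) [FIFO — oldest first]: 106 @ $8.80 + 306 @ $9.40 + 127 @ $3.45 + 111 @ $3.60 = $4,646.95
Total COGS = $3,436.55 + $4,646.95 = $8,083.50
Ending inventory: 256 @ $3.60 + 215 @ $1.00 + 81 @ $3.55 = $1,424.15
Check: goods available $9,507.65 = COGS $8,083.50 + ending $1,424.15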